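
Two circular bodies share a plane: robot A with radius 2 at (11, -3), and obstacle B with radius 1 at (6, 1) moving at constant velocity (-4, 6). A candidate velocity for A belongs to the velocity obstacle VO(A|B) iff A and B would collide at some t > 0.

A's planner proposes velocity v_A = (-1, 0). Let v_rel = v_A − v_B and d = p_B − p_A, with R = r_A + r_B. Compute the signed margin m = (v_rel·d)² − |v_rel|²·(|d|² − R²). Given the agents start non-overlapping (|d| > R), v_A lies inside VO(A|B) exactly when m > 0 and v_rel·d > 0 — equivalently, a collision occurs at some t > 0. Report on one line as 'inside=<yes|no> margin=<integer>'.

d = (-5, 4),  |d|² = 41;  R = 2+1 = 3,  c = 41−3² = 32
v_rel = (3, -6),  |v_rel|² = 45;  v_rel·d = (3)·(-5) + (-6)·(4) = -39
45·t² + 78·t + 32 = 0  ⇒  m = (-39)² − 45·32 = 81
m = 81 > 0,  v_rel·d = -39 < 0  ⇒  outside

inside=no margin=81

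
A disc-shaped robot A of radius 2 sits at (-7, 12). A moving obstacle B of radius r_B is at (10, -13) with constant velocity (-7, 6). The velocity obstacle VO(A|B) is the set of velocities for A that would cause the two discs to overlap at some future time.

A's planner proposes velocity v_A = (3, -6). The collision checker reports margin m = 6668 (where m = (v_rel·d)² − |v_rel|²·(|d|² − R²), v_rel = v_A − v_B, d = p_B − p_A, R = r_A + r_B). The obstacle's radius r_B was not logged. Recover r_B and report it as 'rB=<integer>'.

m = 6668
d = (17, -25);  v_rel = (10, -12),  |v_rel|² = 244
v_rel×d = (10)·(-25) − (-12)·(17) = -46
since m = R²·244 − (-46)²:  R² = (2116 + 6668) / 244 = 36
R = √36 = 6  ⇒  r_B = 6 − 2 = 4

rB=4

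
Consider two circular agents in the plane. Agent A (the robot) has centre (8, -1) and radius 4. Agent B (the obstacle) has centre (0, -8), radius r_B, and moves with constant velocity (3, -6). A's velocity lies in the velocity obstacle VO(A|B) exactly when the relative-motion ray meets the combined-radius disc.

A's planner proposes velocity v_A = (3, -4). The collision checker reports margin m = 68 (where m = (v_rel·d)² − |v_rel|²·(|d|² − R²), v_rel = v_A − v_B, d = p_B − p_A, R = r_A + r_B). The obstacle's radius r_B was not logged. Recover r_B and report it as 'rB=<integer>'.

m = 68
d = (-8, -7);  v_rel = (0, 2),  |v_rel|² = 4
v_rel×d = (0)·(-7) − (2)·(-8) = 16
since m = R²·4 − 16²:  R² = (256 + 68) / 4 = 81
R = √81 = 9  ⇒  r_B = 9 − 4 = 5

rB=5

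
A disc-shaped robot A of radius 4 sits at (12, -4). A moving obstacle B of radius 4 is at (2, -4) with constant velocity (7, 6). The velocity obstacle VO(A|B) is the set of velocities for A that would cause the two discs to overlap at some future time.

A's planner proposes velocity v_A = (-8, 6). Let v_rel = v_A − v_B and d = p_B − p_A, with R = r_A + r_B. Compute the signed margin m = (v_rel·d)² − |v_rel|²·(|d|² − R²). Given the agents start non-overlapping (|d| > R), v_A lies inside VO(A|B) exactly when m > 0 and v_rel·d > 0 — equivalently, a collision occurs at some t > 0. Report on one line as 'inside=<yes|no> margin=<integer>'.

d = (-10, 0),  |d|² = 100;  R = 4+4 = 8,  c = 100−8² = 36
v_rel = (-15, 0),  |v_rel|² = 225;  v_rel·d = (-15)·(-10) + (0)·(0) = 150
225·t² − 300·t + 36 = 0  ⇒  m = 150² − 225·36 = 14400
m = 14400 > 0,  v_rel·d = 150 > 0  ⇒  inside

inside=yes margin=14400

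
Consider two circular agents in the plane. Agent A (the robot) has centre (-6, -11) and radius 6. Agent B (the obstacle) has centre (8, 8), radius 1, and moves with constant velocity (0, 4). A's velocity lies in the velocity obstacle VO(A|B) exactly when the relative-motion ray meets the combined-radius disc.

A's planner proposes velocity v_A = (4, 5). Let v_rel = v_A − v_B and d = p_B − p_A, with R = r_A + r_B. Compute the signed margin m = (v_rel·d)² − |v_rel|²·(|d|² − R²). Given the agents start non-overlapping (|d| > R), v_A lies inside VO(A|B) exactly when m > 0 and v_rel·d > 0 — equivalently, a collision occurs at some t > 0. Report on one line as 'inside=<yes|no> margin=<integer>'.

d = (14, 19),  |d|² = 557;  R = 6+1 = 7,  c = 557−7² = 508
v_rel = (4, 1),  |v_rel|² = 17;  v_rel·d = (4)·(14) + (1)·(19) = 75
17·t² − 150·t + 508 = 0  ⇒  m = 75² − 17·508 = -3011
m = -3011 < 0,  v_rel·d = 75 > 0  ⇒  outside

inside=no margin=-3011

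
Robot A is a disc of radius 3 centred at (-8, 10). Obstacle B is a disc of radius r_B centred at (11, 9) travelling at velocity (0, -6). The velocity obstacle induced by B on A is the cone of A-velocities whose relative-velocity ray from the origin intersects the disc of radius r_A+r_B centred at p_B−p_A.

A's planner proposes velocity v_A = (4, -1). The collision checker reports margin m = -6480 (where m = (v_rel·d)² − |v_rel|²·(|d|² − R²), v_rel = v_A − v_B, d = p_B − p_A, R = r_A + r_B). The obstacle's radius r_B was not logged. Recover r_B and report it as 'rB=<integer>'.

m = -6480
d = (19, -1);  v_rel = (4, 5),  |v_rel|² = 41
v_rel×d = (4)·(-1) − (5)·(19) = -99
since m = R²·41 − (-99)²:  R² = (9801 + -6480) / 41 = 81
R = √81 = 9  ⇒  r_B = 9 − 3 = 6

rB=6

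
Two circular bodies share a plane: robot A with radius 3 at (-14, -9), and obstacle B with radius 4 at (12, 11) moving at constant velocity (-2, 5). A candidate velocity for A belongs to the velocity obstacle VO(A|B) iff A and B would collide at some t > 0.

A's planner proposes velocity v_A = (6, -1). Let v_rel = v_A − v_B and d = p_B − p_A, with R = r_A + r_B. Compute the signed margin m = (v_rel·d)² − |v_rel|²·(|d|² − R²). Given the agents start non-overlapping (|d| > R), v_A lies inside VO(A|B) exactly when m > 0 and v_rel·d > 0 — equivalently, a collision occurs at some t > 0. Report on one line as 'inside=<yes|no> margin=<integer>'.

d = (26, 20),  |d|² = 1076;  R = 3+4 = 7,  c = 1076−7² = 1027
v_rel = (8, -6),  |v_rel|² = 100;  v_rel·d = (8)·(26) + (-6)·(20) = 88
100·t² − 176·t + 1027 = 0  ⇒  m = 88² − 100·1027 = -94956
m = -94956 < 0,  v_rel·d = 88 > 0  ⇒  outside

inside=no margin=-94956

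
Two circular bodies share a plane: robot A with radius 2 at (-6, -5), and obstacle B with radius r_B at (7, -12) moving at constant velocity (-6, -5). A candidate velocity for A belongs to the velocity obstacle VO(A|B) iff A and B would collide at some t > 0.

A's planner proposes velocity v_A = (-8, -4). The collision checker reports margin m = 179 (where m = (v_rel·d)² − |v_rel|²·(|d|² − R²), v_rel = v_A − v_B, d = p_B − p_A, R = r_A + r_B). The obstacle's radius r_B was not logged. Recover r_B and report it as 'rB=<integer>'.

m = 179
d = (13, -7);  v_rel = (-2, 1),  |v_rel|² = 5
v_rel×d = (-2)·(-7) − (1)·(13) = 1
since m = R²·5 − 1²:  R² = (1 + 179) / 5 = 36
R = √36 = 6  ⇒  r_B = 6 − 2 = 4

rB=4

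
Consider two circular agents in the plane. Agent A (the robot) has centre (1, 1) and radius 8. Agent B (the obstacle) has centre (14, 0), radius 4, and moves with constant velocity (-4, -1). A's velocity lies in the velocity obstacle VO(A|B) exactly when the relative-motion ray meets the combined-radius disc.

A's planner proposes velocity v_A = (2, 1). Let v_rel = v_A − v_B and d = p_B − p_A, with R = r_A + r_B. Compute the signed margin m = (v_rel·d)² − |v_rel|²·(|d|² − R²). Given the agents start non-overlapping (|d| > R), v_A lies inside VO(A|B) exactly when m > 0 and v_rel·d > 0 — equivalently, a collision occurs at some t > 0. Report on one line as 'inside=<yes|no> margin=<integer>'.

d = (13, -1),  |d|² = 170;  R = 8+4 = 12,  c = 170−12² = 26
v_rel = (6, 2),  |v_rel|² = 40;  v_rel·d = (6)·(13) + (2)·(-1) = 76
40·t² − 152·t + 26 = 0  ⇒  m = 76² − 40·26 = 4736
m = 4736 > 0,  v_rel·d = 76 > 0  ⇒  inside

inside=yes margin=4736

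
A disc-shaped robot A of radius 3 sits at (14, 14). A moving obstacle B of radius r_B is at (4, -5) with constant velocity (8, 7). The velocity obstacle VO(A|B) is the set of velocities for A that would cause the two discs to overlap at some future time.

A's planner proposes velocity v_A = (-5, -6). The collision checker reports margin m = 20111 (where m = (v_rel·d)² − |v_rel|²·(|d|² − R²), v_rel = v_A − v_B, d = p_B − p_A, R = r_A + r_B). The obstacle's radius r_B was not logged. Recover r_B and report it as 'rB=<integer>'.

m = 20111
d = (-10, -19);  v_rel = (-13, -13),  |v_rel|² = 338
v_rel×d = (-13)·(-19) − (-13)·(-10) = 117
since m = R²·338 − 117²:  R² = (13689 + 20111) / 338 = 100
R = √100 = 10  ⇒  r_B = 10 − 3 = 7

rB=7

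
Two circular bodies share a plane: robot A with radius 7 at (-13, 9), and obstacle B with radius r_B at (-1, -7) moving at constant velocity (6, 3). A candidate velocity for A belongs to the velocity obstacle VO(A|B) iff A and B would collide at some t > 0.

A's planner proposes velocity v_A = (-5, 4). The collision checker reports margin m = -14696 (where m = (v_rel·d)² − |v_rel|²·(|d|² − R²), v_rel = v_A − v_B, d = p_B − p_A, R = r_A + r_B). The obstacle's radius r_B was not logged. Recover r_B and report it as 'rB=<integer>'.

m = -14696
d = (12, -16);  v_rel = (-11, 1),  |v_rel|² = 122
v_rel×d = (-11)·(-16) − (1)·(12) = 164
since m = R²·122 − 164²:  R² = (26896 + -14696) / 122 = 100
R = √100 = 10  ⇒  r_B = 10 − 7 = 3

rB=3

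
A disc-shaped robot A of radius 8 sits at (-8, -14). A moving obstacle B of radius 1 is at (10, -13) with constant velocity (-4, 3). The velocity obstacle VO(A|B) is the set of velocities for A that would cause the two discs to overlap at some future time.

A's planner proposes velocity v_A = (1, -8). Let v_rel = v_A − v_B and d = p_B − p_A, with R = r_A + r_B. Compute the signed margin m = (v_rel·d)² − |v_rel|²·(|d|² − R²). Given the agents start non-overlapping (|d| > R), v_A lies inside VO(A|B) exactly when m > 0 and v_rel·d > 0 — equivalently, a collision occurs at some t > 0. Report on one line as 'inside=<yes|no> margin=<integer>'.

d = (18, 1),  |d|² = 325;  R = 8+1 = 9,  c = 325−9² = 244
v_rel = (5, -11),  |v_rel|² = 146;  v_rel·d = (5)·(18) + (-11)·(1) = 79
146·t² − 158·t + 244 = 0  ⇒  m = 79² − 146·244 = -29383
m = -29383 < 0,  v_rel·d = 79 > 0  ⇒  outside

inside=no margin=-29383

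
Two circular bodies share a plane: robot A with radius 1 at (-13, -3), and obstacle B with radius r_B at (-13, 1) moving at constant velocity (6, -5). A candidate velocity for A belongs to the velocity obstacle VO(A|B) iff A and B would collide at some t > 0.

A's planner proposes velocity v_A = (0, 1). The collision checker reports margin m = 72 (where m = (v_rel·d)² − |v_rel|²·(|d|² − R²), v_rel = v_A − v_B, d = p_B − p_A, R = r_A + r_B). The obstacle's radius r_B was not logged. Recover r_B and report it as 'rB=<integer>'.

m = 72
d = (0, 4);  v_rel = (-6, 6),  |v_rel|² = 72
v_rel×d = (-6)·(4) − (6)·(0) = -24
since m = R²·72 − (-24)²:  R² = (576 + 72) / 72 = 9
R = √9 = 3  ⇒  r_B = 3 − 1 = 2

rB=2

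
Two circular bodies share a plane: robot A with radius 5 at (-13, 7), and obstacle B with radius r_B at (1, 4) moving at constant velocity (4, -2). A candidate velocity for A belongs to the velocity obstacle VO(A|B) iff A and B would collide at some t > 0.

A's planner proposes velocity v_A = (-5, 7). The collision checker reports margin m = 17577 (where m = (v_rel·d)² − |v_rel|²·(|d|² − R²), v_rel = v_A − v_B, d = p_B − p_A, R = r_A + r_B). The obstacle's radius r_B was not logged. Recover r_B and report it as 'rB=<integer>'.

m = 17577
d = (14, -3);  v_rel = (-9, 9),  |v_rel|² = 162
v_rel×d = (-9)·(-3) − (9)·(14) = -99
since m = R²·162 − (-99)²:  R² = (9801 + 17577) / 162 = 169
R = √169 = 13  ⇒  r_B = 13 − 5 = 8

rB=8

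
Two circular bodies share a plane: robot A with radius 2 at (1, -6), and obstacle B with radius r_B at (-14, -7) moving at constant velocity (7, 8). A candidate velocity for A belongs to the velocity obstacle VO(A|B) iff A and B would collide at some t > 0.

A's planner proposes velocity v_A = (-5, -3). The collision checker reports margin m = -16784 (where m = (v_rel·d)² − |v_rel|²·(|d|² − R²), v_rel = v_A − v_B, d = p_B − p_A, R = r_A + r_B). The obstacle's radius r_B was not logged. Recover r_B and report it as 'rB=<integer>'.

m = -16784
d = (-15, -1);  v_rel = (-12, -11),  |v_rel|² = 265
v_rel×d = (-12)·(-1) − (-11)·(-15) = -153
since m = R²·265 − (-153)²:  R² = (23409 + -16784) / 265 = 25
R = √25 = 5  ⇒  r_B = 5 − 2 = 3

rB=3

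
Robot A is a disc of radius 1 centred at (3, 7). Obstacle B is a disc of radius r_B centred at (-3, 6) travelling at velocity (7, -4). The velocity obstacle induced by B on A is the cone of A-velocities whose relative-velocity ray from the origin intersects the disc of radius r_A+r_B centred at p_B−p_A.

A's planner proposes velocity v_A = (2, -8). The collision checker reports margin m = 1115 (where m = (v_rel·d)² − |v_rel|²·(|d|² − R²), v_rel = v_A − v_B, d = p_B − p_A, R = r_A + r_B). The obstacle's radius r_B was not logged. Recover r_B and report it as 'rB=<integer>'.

m = 1115
d = (-6, -1);  v_rel = (-5, -4),  |v_rel|² = 41
v_rel×d = (-5)·(-1) − (-4)·(-6) = -19
since m = R²·41 − (-19)²:  R² = (361 + 1115) / 41 = 36
R = √36 = 6  ⇒  r_B = 6 − 1 = 5

rB=5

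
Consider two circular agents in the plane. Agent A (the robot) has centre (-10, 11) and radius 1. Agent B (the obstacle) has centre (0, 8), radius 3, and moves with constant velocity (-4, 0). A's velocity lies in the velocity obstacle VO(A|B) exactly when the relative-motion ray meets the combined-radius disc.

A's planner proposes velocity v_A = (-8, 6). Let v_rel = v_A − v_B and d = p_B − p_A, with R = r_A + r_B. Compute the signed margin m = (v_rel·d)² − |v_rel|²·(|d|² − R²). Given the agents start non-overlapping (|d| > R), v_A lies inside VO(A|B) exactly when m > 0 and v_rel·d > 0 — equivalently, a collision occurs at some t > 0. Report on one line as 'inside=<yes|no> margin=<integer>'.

d = (10, -3),  |d|² = 109;  R = 1+3 = 4,  c = 109−4² = 93
v_rel = (-4, 6),  |v_rel|² = 52;  v_rel·d = (-4)·(10) + (6)·(-3) = -58
52·t² + 116·t + 93 = 0  ⇒  m = (-58)² − 52·93 = -1472
m = -1472 < 0,  v_rel·d = -58 < 0  ⇒  outside

inside=no margin=-1472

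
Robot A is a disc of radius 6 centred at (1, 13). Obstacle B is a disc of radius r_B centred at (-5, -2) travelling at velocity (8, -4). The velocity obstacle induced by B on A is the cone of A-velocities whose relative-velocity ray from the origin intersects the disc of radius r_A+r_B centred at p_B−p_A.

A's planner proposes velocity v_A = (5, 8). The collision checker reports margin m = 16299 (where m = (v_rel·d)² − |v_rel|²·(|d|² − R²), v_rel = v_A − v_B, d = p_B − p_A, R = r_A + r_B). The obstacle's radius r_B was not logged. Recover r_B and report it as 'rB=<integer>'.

m = 16299
d = (-6, -15);  v_rel = (-3, 12),  |v_rel|² = 153
v_rel×d = (-3)·(-15) − (12)·(-6) = 117
since m = R²·153 − 117²:  R² = (13689 + 16299) / 153 = 196
R = √196 = 14  ⇒  r_B = 14 − 6 = 8

rB=8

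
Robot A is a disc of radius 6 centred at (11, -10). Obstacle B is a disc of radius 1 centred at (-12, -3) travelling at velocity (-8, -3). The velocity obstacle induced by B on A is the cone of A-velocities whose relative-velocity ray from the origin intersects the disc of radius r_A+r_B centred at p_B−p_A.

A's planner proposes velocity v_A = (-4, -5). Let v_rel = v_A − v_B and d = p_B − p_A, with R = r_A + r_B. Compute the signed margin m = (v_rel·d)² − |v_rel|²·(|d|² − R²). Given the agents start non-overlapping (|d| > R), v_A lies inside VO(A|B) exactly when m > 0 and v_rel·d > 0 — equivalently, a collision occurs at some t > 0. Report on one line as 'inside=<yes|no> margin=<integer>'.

d = (-23, 7),  |d|² = 578;  R = 6+1 = 7,  c = 578−7² = 529
v_rel = (4, -2),  |v_rel|² = 20;  v_rel·d = (4)·(-23) + (-2)·(7) = -106
20·t² + 212·t + 529 = 0  ⇒  m = (-106)² − 20·529 = 656
m = 656 > 0,  v_rel·d = -106 < 0  ⇒  outside

inside=no margin=656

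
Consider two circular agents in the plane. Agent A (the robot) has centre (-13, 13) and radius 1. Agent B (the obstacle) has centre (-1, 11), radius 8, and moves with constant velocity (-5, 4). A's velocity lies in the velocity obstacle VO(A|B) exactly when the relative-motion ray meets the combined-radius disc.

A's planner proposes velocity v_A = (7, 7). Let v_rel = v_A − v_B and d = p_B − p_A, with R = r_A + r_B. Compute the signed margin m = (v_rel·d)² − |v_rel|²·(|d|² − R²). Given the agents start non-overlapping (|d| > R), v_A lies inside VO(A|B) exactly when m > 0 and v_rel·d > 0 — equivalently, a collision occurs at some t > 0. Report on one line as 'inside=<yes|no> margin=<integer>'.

d = (12, -2),  |d|² = 148;  R = 1+8 = 9,  c = 148−9² = 67
v_rel = (12, 3),  |v_rel|² = 153;  v_rel·d = (12)·(12) + (3)·(-2) = 138
153·t² − 276·t + 67 = 0  ⇒  m = 138² − 153·67 = 8793
m = 8793 > 0,  v_rel·d = 138 > 0  ⇒  inside

inside=yes margin=8793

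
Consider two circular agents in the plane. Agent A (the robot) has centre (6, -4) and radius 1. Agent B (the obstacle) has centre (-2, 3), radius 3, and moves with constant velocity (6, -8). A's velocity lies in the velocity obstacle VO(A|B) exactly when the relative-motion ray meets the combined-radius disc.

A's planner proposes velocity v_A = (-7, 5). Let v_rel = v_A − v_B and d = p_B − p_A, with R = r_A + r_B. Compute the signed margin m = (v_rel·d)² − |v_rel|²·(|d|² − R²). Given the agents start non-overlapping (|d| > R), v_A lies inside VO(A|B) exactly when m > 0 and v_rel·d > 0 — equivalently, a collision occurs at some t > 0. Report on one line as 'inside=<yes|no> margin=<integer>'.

d = (-8, 7),  |d|² = 113;  R = 1+3 = 4,  c = 113−4² = 97
v_rel = (-13, 13),  |v_rel|² = 338;  v_rel·d = (-13)·(-8) + (13)·(7) = 195
338·t² − 390·t + 97 = 0  ⇒  m = 195² − 338·97 = 5239
m = 5239 > 0,  v_rel·d = 195 > 0  ⇒  inside

inside=yes margin=5239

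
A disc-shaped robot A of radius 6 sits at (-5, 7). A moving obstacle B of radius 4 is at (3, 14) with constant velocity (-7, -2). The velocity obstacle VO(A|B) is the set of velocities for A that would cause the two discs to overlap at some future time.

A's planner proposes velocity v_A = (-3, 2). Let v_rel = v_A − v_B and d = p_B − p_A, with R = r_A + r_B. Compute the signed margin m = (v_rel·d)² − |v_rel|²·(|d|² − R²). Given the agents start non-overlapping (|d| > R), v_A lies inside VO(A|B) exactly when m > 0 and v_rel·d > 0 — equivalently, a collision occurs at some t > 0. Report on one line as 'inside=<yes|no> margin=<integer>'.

d = (8, 7),  |d|² = 113;  R = 6+4 = 10,  c = 113−10² = 13
v_rel = (4, 4),  |v_rel|² = 32;  v_rel·d = (4)·(8) + (4)·(7) = 60
32·t² − 120·t + 13 = 0  ⇒  m = 60² − 32·13 = 3184
m = 3184 > 0,  v_rel·d = 60 > 0  ⇒  inside

inside=yes margin=3184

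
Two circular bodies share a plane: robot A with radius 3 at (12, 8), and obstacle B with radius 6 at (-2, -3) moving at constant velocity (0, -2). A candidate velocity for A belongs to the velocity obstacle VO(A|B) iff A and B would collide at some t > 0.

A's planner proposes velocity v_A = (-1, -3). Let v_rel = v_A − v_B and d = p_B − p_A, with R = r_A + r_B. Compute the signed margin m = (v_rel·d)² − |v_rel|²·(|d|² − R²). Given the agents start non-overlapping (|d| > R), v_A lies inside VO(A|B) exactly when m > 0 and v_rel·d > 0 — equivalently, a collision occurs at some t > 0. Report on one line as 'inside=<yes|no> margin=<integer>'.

d = (-14, -11),  |d|² = 317;  R = 3+6 = 9,  c = 317−9² = 236
v_rel = (-1, -1),  |v_rel|² = 2;  v_rel·d = (-1)·(-14) + (-1)·(-11) = 25
2·t² − 50·t + 236 = 0  ⇒  m = 25² − 2·236 = 153
m = 153 > 0,  v_rel·d = 25 > 0  ⇒  inside

inside=yes margin=153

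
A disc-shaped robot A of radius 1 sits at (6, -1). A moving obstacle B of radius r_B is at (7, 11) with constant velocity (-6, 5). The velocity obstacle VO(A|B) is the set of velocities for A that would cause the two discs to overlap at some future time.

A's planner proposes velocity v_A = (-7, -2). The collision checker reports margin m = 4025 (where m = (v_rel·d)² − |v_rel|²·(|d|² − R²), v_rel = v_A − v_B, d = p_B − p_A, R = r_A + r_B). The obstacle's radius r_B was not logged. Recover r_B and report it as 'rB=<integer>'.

m = 4025
d = (1, 12);  v_rel = (-1, -7),  |v_rel|² = 50
v_rel×d = (-1)·(12) − (-7)·(1) = -5
since m = R²·50 − (-5)²:  R² = (25 + 4025) / 50 = 81
R = √81 = 9  ⇒  r_B = 9 − 1 = 8

rB=8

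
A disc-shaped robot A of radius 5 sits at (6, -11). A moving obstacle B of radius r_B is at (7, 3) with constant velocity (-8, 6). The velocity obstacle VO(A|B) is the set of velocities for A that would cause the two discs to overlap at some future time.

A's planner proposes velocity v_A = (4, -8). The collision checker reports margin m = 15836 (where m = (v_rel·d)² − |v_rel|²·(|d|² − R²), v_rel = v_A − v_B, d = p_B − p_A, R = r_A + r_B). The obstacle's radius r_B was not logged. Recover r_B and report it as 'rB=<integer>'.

m = 15836
d = (1, 14);  v_rel = (12, -14),  |v_rel|² = 340
v_rel×d = (12)·(14) − (-14)·(1) = 182
since m = R²·340 − 182²:  R² = (33124 + 15836) / 340 = 144
R = √144 = 12  ⇒  r_B = 12 − 5 = 7

rB=7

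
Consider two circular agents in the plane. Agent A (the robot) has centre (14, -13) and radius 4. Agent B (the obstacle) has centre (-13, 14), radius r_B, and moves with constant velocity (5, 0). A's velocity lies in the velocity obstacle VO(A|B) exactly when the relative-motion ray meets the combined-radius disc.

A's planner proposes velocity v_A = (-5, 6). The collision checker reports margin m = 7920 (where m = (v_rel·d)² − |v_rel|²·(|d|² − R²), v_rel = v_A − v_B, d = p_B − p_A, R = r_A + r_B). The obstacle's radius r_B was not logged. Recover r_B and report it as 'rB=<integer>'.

m = 7920
d = (-27, 27);  v_rel = (-10, 6),  |v_rel|² = 136
v_rel×d = (-10)·(27) − (6)·(-27) = -108
since m = R²·136 − (-108)²:  R² = (11664 + 7920) / 136 = 144
R = √144 = 12  ⇒  r_B = 12 − 4 = 8

rB=8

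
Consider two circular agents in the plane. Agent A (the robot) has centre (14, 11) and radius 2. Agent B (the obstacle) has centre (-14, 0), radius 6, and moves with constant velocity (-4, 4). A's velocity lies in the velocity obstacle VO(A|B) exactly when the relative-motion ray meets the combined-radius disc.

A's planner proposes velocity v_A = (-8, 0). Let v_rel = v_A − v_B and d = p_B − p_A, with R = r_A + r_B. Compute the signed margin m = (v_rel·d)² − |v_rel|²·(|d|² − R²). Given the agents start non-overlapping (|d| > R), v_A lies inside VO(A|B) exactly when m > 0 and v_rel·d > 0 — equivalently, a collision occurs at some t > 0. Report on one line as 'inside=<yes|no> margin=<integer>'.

d = (-28, -11),  |d|² = 905;  R = 2+6 = 8,  c = 905−8² = 841
v_rel = (-4, -4),  |v_rel|² = 32;  v_rel·d = (-4)·(-28) + (-4)·(-11) = 156
32·t² − 312·t + 841 = 0  ⇒  m = 156² − 32·841 = -2576
m = -2576 < 0,  v_rel·d = 156 > 0  ⇒  outside

inside=no margin=-2576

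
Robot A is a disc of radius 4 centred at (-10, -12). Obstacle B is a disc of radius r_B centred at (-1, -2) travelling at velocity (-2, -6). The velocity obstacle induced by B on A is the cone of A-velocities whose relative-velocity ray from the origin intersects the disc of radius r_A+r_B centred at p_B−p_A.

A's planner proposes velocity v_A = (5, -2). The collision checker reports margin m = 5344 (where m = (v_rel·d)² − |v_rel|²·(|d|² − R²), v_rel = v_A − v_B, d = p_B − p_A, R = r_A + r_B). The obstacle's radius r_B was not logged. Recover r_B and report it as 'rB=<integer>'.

m = 5344
d = (9, 10);  v_rel = (7, 4),  |v_rel|² = 65
v_rel×d = (7)·(10) − (4)·(9) = 34
since m = R²·65 − 34²:  R² = (1156 + 5344) / 65 = 100
R = √100 = 10  ⇒  r_B = 10 − 4 = 6

rB=6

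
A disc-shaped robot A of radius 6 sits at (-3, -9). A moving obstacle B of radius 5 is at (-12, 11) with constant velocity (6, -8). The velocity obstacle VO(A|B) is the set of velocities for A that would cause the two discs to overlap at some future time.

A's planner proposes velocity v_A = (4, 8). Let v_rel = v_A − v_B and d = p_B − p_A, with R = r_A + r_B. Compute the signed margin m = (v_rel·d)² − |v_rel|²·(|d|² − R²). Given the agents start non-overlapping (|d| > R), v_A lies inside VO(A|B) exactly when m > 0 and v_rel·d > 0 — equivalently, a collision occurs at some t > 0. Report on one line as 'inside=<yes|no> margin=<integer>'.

d = (-9, 20),  |d|² = 481;  R = 6+5 = 11,  c = 481−11² = 360
v_rel = (-2, 16),  |v_rel|² = 260;  v_rel·d = (-2)·(-9) + (16)·(20) = 338
260·t² − 676·t + 360 = 0  ⇒  m = 338² − 260·360 = 20644
m = 20644 > 0,  v_rel·d = 338 > 0  ⇒  inside

inside=yes margin=20644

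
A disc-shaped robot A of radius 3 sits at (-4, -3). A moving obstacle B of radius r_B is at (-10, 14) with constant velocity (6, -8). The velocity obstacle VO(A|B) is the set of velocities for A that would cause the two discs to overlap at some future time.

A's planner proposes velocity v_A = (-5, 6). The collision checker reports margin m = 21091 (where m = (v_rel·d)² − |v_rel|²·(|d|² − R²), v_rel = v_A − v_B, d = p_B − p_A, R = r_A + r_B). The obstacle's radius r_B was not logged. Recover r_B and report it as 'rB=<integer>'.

m = 21091
d = (-6, 17);  v_rel = (-11, 14),  |v_rel|² = 317
v_rel×d = (-11)·(17) − (14)·(-6) = -103
since m = R²·317 − (-103)²:  R² = (10609 + 21091) / 317 = 100
R = √100 = 10  ⇒  r_B = 10 − 3 = 7

rB=7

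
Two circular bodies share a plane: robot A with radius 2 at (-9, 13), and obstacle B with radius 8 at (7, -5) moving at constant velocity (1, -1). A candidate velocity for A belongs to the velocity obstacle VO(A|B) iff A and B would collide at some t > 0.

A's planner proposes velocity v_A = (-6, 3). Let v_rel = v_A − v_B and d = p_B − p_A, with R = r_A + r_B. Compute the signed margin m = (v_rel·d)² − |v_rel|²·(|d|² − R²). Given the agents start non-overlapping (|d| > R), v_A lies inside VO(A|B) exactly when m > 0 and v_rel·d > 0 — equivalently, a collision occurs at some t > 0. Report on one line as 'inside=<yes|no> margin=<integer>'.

d = (16, -18),  |d|² = 580;  R = 2+8 = 10,  c = 580−10² = 480
v_rel = (-7, 4),  |v_rel|² = 65;  v_rel·d = (-7)·(16) + (4)·(-18) = -184
65·t² + 368·t + 480 = 0  ⇒  m = (-184)² − 65·480 = 2656
m = 2656 > 0,  v_rel·d = -184 < 0  ⇒  outside

inside=no margin=2656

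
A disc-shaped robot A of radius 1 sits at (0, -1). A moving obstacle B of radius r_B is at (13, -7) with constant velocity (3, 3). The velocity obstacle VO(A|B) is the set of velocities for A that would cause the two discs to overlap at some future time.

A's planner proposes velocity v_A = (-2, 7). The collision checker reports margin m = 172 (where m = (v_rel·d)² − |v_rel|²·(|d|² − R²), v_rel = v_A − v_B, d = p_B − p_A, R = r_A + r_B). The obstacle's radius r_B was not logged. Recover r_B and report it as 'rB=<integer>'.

m = 172
d = (13, -6);  v_rel = (-5, 4),  |v_rel|² = 41
v_rel×d = (-5)·(-6) − (4)·(13) = -22
since m = R²·41 − (-22)²:  R² = (484 + 172) / 41 = 16
R = √16 = 4  ⇒  r_B = 4 − 1 = 3

rB=3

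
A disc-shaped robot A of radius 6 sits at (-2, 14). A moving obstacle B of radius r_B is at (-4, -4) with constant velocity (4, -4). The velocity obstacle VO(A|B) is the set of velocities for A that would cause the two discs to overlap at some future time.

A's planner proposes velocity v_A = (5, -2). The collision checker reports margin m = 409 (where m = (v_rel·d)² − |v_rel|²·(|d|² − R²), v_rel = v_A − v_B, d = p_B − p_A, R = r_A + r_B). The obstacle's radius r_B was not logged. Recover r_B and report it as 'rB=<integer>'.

m = 409
d = (-2, -18);  v_rel = (1, 2),  |v_rel|² = 5
v_rel×d = (1)·(-18) − (2)·(-2) = -14
since m = R²·5 − (-14)²:  R² = (196 + 409) / 5 = 121
R = √121 = 11  ⇒  r_B = 11 − 6 = 5

rB=5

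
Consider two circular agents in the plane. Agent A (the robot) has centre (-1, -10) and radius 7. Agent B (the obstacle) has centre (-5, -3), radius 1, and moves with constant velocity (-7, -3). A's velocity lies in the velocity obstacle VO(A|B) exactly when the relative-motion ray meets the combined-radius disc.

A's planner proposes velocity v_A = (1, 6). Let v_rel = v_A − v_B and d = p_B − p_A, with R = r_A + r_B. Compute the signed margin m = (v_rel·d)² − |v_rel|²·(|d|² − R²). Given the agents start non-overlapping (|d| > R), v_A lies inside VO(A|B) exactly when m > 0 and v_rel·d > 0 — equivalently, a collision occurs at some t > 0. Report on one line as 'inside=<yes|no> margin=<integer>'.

d = (-4, 7),  |d|² = 65;  R = 7+1 = 8,  c = 65−8² = 1
v_rel = (8, 9),  |v_rel|² = 145;  v_rel·d = (8)·(-4) + (9)·(7) = 31
145·t² − 62·t + 1 = 0  ⇒  m = 31² − 145·1 = 816
m = 816 > 0,  v_rel·d = 31 > 0  ⇒  inside

inside=yes margin=816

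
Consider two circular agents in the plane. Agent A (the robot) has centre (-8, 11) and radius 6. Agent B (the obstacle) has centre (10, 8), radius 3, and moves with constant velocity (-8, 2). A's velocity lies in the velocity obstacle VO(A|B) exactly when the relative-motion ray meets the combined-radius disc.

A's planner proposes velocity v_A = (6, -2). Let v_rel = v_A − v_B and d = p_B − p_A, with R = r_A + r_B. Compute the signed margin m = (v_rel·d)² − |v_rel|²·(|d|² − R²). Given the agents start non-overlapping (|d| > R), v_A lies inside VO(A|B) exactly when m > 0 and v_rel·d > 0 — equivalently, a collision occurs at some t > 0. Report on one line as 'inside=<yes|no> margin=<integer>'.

d = (18, -3),  |d|² = 333;  R = 6+3 = 9,  c = 333−9² = 252
v_rel = (14, -4),  |v_rel|² = 212;  v_rel·d = (14)·(18) + (-4)·(-3) = 264
212·t² − 528·t + 252 = 0  ⇒  m = 264² − 212·252 = 16272
m = 16272 > 0,  v_rel·d = 264 > 0  ⇒  inside

inside=yes margin=16272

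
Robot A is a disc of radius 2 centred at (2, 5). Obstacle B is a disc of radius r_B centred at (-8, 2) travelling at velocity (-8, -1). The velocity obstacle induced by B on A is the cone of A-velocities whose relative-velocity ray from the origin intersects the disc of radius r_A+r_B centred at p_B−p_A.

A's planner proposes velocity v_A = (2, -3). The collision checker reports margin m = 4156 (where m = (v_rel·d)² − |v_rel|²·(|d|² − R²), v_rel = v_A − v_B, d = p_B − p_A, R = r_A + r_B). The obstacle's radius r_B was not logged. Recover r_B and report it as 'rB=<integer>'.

m = 4156
d = (-10, -3);  v_rel = (10, -2),  |v_rel|² = 104
v_rel×d = (10)·(-3) − (-2)·(-10) = -50
since m = R²·104 − (-50)²:  R² = (2500 + 4156) / 104 = 64
R = √64 = 8  ⇒  r_B = 8 − 2 = 6

rB=6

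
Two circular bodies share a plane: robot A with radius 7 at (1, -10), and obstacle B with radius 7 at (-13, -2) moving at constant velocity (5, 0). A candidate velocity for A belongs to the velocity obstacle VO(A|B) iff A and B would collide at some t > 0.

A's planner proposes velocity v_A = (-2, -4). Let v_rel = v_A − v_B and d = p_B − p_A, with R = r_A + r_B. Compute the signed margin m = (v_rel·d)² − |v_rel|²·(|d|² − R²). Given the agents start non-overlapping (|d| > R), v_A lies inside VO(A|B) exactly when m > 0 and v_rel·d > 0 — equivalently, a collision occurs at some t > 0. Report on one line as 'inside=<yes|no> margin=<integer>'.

d = (-14, 8),  |d|² = 260;  R = 7+7 = 14,  c = 260−14² = 64
v_rel = (-7, -4),  |v_rel|² = 65;  v_rel·d = (-7)·(-14) + (-4)·(8) = 66
65·t² − 132·t + 64 = 0  ⇒  m = 66² − 65·64 = 196
m = 196 > 0,  v_rel·d = 66 > 0  ⇒  inside

inside=yes margin=196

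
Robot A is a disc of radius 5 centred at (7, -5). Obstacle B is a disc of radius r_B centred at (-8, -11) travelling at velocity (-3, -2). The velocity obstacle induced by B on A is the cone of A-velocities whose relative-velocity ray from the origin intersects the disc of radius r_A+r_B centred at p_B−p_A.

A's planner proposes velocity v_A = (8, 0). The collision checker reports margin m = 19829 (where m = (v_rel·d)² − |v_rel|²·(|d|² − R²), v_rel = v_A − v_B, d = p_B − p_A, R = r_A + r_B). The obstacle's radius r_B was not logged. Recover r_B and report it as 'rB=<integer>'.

m = 19829
d = (-15, -6);  v_rel = (11, 2),  |v_rel|² = 125
v_rel×d = (11)·(-6) − (2)·(-15) = -36
since m = R²·125 − (-36)²:  R² = (1296 + 19829) / 125 = 169
R = √169 = 13  ⇒  r_B = 13 − 5 = 8

rB=8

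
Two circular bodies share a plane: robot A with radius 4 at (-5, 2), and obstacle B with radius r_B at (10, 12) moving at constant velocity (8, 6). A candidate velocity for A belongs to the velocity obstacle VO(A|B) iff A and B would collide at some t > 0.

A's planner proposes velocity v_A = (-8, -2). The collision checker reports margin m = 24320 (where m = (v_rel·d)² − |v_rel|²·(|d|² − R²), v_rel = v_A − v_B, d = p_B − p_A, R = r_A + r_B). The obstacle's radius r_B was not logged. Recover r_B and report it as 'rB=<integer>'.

m = 24320
d = (15, 10);  v_rel = (-16, -8),  |v_rel|² = 320
v_rel×d = (-16)·(10) − (-8)·(15) = -40
since m = R²·320 − (-40)²:  R² = (1600 + 24320) / 320 = 81
R = √81 = 9  ⇒  r_B = 9 − 4 = 5

rB=5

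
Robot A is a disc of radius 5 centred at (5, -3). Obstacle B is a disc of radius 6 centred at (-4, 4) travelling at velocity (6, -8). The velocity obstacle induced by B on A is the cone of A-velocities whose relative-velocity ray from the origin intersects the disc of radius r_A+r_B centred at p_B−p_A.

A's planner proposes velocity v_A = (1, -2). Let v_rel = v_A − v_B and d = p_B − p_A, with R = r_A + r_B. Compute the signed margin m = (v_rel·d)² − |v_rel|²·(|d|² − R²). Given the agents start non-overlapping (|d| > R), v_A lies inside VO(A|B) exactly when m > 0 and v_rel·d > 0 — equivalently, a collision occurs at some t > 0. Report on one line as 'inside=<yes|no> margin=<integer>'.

d = (-9, 7),  |d|² = 130;  R = 5+6 = 11,  c = 130−11² = 9
v_rel = (-5, 6),  |v_rel|² = 61;  v_rel·d = (-5)·(-9) + (6)·(7) = 87
61·t² − 174·t + 9 = 0  ⇒  m = 87² − 61·9 = 7020
m = 7020 > 0,  v_rel·d = 87 > 0  ⇒  inside

inside=yes margin=7020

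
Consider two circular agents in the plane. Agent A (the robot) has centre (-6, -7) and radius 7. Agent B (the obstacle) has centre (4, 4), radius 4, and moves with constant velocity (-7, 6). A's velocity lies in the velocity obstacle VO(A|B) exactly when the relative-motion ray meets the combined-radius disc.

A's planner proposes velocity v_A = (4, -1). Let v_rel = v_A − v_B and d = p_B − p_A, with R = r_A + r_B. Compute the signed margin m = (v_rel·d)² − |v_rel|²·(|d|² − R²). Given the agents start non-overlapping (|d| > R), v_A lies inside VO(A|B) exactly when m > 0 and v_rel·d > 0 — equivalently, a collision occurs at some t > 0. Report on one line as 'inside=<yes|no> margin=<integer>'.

d = (10, 11),  |d|² = 221;  R = 7+4 = 11,  c = 221−11² = 100
v_rel = (11, -7),  |v_rel|² = 170;  v_rel·d = (11)·(10) + (-7)·(11) = 33
170·t² − 66·t + 100 = 0  ⇒  m = 33² − 170·100 = -15911
m = -15911 < 0,  v_rel·d = 33 > 0  ⇒  outside

inside=no margin=-15911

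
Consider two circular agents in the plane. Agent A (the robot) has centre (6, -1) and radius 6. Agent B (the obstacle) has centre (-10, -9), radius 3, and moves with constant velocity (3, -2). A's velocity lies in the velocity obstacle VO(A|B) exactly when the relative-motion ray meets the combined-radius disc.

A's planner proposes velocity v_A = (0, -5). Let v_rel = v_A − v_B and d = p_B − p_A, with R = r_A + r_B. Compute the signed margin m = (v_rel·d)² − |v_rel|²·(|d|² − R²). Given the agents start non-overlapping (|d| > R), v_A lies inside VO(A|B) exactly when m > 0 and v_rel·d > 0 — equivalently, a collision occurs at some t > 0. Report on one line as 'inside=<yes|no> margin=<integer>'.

d = (-16, -8),  |d|² = 320;  R = 6+3 = 9,  c = 320−9² = 239
v_rel = (-3, -3),  |v_rel|² = 18;  v_rel·d = (-3)·(-16) + (-3)·(-8) = 72
18·t² − 144·t + 239 = 0  ⇒  m = 72² − 18·239 = 882
m = 882 > 0,  v_rel·d = 72 > 0  ⇒  inside

inside=yes margin=882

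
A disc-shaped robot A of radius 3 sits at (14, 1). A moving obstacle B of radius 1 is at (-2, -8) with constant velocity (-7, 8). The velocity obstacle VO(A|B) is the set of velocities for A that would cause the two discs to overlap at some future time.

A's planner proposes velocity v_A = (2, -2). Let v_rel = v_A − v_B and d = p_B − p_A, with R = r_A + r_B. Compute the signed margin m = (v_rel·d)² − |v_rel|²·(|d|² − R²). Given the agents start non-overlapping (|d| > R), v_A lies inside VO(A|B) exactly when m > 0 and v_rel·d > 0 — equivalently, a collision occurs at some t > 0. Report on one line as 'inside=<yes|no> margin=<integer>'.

d = (-16, -9),  |d|² = 337;  R = 3+1 = 4,  c = 337−4² = 321
v_rel = (9, -10),  |v_rel|² = 181;  v_rel·d = (9)·(-16) + (-10)·(-9) = -54
181·t² + 108·t + 321 = 0  ⇒  m = (-54)² − 181·321 = -55185
m = -55185 < 0,  v_rel·d = -54 < 0  ⇒  outside

inside=no margin=-55185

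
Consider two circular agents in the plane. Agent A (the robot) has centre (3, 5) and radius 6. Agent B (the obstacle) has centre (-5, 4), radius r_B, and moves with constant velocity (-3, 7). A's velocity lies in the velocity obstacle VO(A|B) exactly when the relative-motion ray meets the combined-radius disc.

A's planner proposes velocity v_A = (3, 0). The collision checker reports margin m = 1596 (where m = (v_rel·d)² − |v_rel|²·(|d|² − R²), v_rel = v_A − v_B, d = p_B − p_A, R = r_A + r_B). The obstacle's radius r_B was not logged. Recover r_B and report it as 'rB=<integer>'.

m = 1596
d = (-8, -1);  v_rel = (6, -7),  |v_rel|² = 85
v_rel×d = (6)·(-1) − (-7)·(-8) = -62
since m = R²·85 − (-62)²:  R² = (3844 + 1596) / 85 = 64
R = √64 = 8  ⇒  r_B = 8 − 6 = 2

rB=2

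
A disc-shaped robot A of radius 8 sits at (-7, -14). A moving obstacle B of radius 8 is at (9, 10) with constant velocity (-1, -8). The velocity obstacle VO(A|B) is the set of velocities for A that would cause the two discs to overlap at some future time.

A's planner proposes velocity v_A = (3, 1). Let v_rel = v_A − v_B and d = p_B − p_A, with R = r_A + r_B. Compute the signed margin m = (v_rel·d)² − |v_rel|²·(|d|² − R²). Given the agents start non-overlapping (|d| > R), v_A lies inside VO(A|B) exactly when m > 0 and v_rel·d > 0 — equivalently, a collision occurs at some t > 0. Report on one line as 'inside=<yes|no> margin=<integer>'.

d = (16, 24),  |d|² = 832;  R = 8+8 = 16,  c = 832−16² = 576
v_rel = (4, 9),  |v_rel|² = 97;  v_rel·d = (4)·(16) + (9)·(24) = 280
97·t² − 560·t + 576 = 0  ⇒  m = 280² − 97·576 = 22528
m = 22528 > 0,  v_rel·d = 280 > 0  ⇒  inside

inside=yes margin=22528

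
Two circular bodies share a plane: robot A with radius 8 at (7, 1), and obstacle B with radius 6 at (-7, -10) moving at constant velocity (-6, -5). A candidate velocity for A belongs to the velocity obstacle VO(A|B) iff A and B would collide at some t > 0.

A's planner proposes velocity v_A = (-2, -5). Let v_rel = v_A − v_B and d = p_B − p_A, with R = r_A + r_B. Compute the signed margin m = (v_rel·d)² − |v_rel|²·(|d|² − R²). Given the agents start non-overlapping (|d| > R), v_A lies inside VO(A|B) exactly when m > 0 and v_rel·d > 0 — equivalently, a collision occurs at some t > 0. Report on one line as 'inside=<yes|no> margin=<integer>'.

d = (-14, -11),  |d|² = 317;  R = 8+6 = 14,  c = 317−14² = 121
v_rel = (4, 0),  |v_rel|² = 16;  v_rel·d = (4)·(-14) + (0)·(-11) = -56
16·t² + 112·t + 121 = 0  ⇒  m = (-56)² − 16·121 = 1200
m = 1200 > 0,  v_rel·d = -56 < 0  ⇒  outside

inside=no margin=1200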